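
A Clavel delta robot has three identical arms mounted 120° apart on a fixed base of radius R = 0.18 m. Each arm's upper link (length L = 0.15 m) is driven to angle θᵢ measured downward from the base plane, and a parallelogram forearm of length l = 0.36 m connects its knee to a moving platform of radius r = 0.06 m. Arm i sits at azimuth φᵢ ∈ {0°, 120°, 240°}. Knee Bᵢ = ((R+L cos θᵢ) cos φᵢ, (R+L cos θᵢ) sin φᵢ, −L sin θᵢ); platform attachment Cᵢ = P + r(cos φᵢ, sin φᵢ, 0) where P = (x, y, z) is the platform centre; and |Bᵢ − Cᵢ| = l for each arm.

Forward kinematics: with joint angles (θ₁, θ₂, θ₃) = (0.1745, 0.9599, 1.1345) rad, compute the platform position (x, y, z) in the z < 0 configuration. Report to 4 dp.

φ1=0.0°: virtual centre (0.2677, 0.0000, -0.0260), radius l
φ2=120.0°: virtual centre (-0.1030, 0.1784, -0.1229), radius l
arm 3 at φ=240.0°: e+L cos θ3 = 0.1834;  S3 = (-0.0917, -0.1588, -0.1359)
eliminate P² terms by subtracting sphere 1 from 2 and 3
linear system: -0.7415x+0.3569y = -0.0148−-0.1937z; -0.7188x+-0.3176y = -0.0202−-0.2198z
det = 0.4921;  x = 0.0242+-0.2844z,  y = 0.0089+-0.0483z
into |P−S₁|² = l²: 1.0832z² + 0.1897z + -0.0696 = 0;  Δ = 0.3374;  z = -0.3557 or 0.1805 → z<0 root = -0.3557
x = 0.1254, y = 0.0261

(0.1254, 0.0261, -0.3557)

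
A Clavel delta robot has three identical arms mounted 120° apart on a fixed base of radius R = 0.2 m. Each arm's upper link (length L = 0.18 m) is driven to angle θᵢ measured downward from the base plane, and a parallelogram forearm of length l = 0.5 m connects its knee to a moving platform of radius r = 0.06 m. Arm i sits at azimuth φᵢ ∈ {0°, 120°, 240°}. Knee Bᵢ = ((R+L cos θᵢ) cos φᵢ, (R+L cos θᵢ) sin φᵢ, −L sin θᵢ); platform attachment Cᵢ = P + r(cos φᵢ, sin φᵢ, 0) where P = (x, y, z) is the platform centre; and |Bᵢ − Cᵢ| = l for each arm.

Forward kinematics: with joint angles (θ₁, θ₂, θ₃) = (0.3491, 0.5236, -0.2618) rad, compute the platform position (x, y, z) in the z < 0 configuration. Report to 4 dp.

(-0.0322, -0.1102, -0.4099)

arm 1 at φ=0.0°: e+L cos θ1 = 0.3091;  O1 = (0.3091, 0.0000, -0.0616)
O2 = (0.2959·cos120.0°, 0.2959·sin120.0°, -0.0900) = (-0.1479, 0.2562, -0.0900)
O3 = (0.3139·cos240.0°, 0.3139·sin240.0°, 0.0466) = (-0.1569, -0.2718, 0.0466)
|O₂|²−|O₁|² = -0.0037;  |O₃|²−|O₁|² = 0.0013
linear system: -0.9142x+0.5125y = -0.0037−-0.0569z; -0.9322x+-0.5436y = 0.0013−0.2163z
det = 0.9747;  x = 0.0014+0.0820z,  y = -0.0048+0.2573z
sphere 1 gives Az²+Bz+C=0 with A=1.0729, B=0.0702, C=-0.1515;  B²−4AC=0.6550;  roots -0.4099, 0.3444;  negative root z = -0.4099
x = -0.0322, y = -0.1102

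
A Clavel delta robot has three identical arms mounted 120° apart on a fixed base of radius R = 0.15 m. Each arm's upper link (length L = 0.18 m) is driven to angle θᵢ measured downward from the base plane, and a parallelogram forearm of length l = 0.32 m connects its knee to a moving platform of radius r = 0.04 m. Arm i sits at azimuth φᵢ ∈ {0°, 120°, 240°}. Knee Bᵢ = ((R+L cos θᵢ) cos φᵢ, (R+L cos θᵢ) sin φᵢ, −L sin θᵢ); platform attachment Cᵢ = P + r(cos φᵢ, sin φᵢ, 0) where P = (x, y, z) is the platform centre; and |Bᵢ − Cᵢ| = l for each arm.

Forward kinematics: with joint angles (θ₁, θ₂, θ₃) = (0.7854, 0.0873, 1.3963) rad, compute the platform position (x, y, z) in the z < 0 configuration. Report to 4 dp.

arm 1 at φ=0.0°: ρ1 = 0.2373;  centre 1 = (0.2373, 0.0000, -0.1273)
centre 2 = (0.2893·cos120.0°, 0.2893·sin120.0°, -0.0157) = (-0.1447, 0.2506, -0.0157)
centre 3 = (0.1413·cos240.0°, 0.1413·sin240.0°, -0.1773) = (-0.0706, -0.1223, -0.1773)
subtract pairs → two planes through P
[-0.7639 0.5011 0.2232]·P = 0.0114;  [-0.6158 -0.2447 -0.1000]·P = -0.0211
Cramer: x(z) = 0.0157+0.0091z;  y(z) = 0.0468-0.4315z
sphere 1 gives Az²+Bz+C=0 with A=1.1863, B=0.2101, C=-0.0349;  B²−4AC=0.2099;  roots -0.2817, 0.1045;  negative root z = -0.2817
x = 0.0132, y = 0.1683

(0.0132, 0.1683, -0.2817)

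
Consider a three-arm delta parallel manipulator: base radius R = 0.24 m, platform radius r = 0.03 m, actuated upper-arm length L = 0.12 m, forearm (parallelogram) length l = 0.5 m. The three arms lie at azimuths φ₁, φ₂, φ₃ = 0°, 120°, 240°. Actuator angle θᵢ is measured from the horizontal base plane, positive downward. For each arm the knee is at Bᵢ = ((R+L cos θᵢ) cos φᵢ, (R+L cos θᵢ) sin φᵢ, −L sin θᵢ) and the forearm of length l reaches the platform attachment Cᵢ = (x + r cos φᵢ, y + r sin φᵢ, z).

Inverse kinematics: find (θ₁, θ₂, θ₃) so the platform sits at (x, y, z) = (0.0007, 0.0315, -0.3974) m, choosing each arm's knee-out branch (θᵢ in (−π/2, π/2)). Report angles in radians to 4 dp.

arm 1 (φ=0.0°): x'=0.0007, y'=0.0315
  A=0.2093, B=-0.3974, C=(l²−L²−A²−y'²−z²)/(2L)=0.1370
  θ1 = atan2(B,A) + arccos(C/0.4491) = 0.1748
φ2=120.0° → target in arm frame (0.0269, -0.0164)
  A=0.1831, B=-0.3974, C=(l²−L²−A²−y'²−z²)/(2L)=0.1829
  γ=atan2(-0.3974,0.1831)=-1.1391;  ψ=arccos(0.4180)=1.1396;  θ2=γ+ψ≈0.0005
arm 3 (φ=240.0°): x'=-0.0276, y'=-0.0151
  A cos θ + B sin θ = C:  0.2376·cos θ + -0.3974·sin θ = 0.0874
  √(A²+B²)=0.4630;  θ3 = -1.0319+1.3809 ≈ 0.3490

θ₁ = 0.1748, θ₂ = 0.0005, θ₃ = 0.3490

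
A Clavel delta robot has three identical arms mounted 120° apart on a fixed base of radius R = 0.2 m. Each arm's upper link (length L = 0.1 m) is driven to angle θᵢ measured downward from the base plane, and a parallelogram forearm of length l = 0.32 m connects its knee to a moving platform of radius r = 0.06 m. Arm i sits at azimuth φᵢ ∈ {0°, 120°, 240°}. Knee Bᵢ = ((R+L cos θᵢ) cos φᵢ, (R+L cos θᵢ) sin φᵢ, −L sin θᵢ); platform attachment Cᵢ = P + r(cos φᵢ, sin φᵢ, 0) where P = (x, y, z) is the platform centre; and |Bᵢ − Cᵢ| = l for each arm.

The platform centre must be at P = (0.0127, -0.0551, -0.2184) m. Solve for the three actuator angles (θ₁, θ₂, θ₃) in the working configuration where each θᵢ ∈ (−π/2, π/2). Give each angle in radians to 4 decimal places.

θ₁ = 0.0000, θ₂ = 0.6104, θ₃ = -0.3494

rotate P by −φ1: (0.0127, -0.0551, -0.2184)
  A=0.1273, B=-0.2184, C=(l²−L²−A²−y'²−z²)/(2L)=0.1273
  γ=atan2(-0.2184,0.1273)=-1.0431;  ψ=arccos(0.5036)=1.0431;  θ1=γ+ψ≈0.0000
φ2=120.0° → target in arm frame (-0.0541, 0.0166)
  A cos θ + B sin θ = C:  0.1941·cos θ + -0.2184·sin θ = 0.0338
  θ2 = atan2(B,A) + arccos(C/0.2922) = 0.6104
rotate P by −φ3: (0.0414, 0.0385, -0.2184)
  A=0.0986, B=-0.2184, C=(l²−L²−A²−y'²−z²)/(2L)=0.1674
  θ3 = atan2(B,A) + arccos(C/0.2396) = -0.3494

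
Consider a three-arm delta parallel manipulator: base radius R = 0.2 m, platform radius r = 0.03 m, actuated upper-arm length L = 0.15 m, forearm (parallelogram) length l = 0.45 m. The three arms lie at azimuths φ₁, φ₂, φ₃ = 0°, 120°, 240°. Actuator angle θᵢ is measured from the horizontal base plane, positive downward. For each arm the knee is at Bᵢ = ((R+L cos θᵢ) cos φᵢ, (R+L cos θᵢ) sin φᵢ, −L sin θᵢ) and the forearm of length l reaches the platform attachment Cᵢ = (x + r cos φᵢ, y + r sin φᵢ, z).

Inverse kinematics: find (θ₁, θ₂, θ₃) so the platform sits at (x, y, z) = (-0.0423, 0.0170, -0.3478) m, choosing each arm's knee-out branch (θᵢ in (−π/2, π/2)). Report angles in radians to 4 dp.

θ₁ = 0.4359, θ₂ = -0.0001, θ₃ = 0.1742

rotate P by −φ1: (-0.0423, 0.0170, -0.3478)
  A=0.2123, B=-0.3478, C=(l²−L²−A²−y'²−z²)/(2L)=0.0456
  γ=atan2(-0.3478,0.2123)=-1.0228;  ψ=arccos(0.1119)=1.4587;  θ1=γ+ψ≈0.4359
arm 2 (φ=120.0°): x'=0.0359, y'=0.0281
  e−x'=0.1341;  (l²−L²−(e−x')²−y'²−z²)/2L = 0.1342
  γ=atan2(-0.3478,0.1341)=-1.2027;  ψ=arccos(0.3600)=1.2026;  θ2=γ+ψ≈-0.0001
φ3=240.0° → target in arm frame (0.0064, -0.0451)
  A cos θ + B sin θ = C:  0.1636·cos θ + -0.3478·sin θ = 0.1008
  √(A²+B²)=0.3843;  θ3 = -1.1312+1.3054 ≈ 0.1742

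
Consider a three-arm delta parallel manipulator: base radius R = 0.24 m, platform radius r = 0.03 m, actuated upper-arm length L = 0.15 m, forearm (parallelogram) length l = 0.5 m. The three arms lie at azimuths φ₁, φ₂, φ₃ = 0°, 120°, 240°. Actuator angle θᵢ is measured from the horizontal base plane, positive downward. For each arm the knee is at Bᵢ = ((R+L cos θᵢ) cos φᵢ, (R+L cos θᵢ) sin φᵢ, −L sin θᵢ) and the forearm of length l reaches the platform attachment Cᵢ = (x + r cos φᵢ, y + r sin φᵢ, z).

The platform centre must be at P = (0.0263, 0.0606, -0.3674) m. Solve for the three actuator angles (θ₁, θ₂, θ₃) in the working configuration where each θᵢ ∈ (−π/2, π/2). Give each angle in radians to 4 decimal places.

θ₁ = 0.0001, θ₂ = -0.0869, θ₃ = 0.5237

arm 1 (φ=0.0°): x'=0.0263, y'=0.0606
  e−x'=0.1837;  (l²−L²−(e−x')²−y'²−z²)/2L = 0.1837
  √(A²+B²)=0.4108;  θ1 = -1.1071+1.1072 ≈ 0.0001
φ2=120.0° → target in arm frame (0.0393, -0.0531)
  A cos θ + B sin θ = C:  0.1707·cos θ + -0.3674·sin θ = 0.2019
  √(A²+B²)=0.4051;  θ2 = -1.1359+1.0490 ≈ -0.0869
φ3=240.0° → target in arm frame (-0.0656, -0.0075)
  e−x'=0.2756;  (l²−L²−(e−x')²−y'²−z²)/2L = 0.0550
  γ=atan2(-0.3674,0.2756)=-0.9272;  ψ=arccos(0.1197)=1.4508;  θ3=γ+ψ≈0.5237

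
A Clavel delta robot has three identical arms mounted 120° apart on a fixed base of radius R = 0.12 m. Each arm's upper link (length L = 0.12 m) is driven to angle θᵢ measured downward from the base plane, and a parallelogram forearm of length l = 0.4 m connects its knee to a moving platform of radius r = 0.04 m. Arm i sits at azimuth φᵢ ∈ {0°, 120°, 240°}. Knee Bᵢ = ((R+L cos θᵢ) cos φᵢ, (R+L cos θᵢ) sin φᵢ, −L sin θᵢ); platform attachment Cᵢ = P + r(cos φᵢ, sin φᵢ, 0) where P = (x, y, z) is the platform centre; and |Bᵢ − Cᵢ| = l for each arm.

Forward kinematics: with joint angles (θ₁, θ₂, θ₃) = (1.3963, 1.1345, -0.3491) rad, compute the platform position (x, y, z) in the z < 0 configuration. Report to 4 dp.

(-0.1627, -0.1884, -0.3528)

φ1=0.0°: virtual centre (0.1008, 0.0000, -0.1182), radius l
φ2=120.0°: virtual centre (-0.0654, 0.1132, -0.1088), radius l
O3 = (0.1928·cos240.0°, 0.1928·sin240.0°, 0.0410) = (-0.0964, -0.1669, 0.0410)
eliminate P² terms by subtracting sphere 1 from 2 and 3
plane₁₂: -0.3324x+0.2264y+0.0188z = 0.0048
Cramer: x(z) = -0.0246+0.3914z;  y(z) = -0.0150+0.4914z
into |P−O₁|² = l²: 1.3947z² + 0.1234z + -0.1301 = 0;  Δ = 0.7409;  z = -0.3528 or 0.2643 → z<0 root = -0.3528
x = -0.1627, y = -0.1884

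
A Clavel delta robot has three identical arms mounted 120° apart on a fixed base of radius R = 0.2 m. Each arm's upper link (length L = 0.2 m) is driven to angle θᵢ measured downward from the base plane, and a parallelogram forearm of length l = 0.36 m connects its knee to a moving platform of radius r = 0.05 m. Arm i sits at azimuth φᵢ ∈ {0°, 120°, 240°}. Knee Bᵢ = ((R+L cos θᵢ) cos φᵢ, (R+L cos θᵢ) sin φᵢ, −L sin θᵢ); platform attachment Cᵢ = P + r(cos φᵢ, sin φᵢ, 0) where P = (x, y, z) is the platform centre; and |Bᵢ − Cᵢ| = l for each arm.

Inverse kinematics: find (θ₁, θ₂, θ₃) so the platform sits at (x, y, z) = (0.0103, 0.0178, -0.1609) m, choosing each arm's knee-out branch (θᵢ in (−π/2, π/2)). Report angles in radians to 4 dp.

θ₁ = 0.1742, θ₂ = 0.1745, θ₃ = 0.4365

rotate P by −φ1: (0.0103, 0.0178, -0.1609)
  A cos θ + B sin θ = C:  0.1397·cos θ + -0.1609·sin θ = 0.1097
  γ=atan2(-0.1609,0.1397)=-0.8558;  ψ=arccos(0.5148)=1.0300;  θ1=γ+ψ≈0.1742
rotate P by −φ2: (0.0103, -0.0178, -0.1609)
  A=0.1397, B=-0.1609, C=(l²−L²−A²−y'²−z²)/(2L)=0.1097
  θ2 = atan2(B,A) + arccos(C/0.2131) = 0.1745
rotate P by −φ3: (-0.0206, 0.0000, -0.1609)
  A=0.1706, B=-0.1609, C=(l²−L²−A²−y'²−z²)/(2L)=0.0865
  θ3 = atan2(B,A) + arccos(C/0.2345) = 0.4365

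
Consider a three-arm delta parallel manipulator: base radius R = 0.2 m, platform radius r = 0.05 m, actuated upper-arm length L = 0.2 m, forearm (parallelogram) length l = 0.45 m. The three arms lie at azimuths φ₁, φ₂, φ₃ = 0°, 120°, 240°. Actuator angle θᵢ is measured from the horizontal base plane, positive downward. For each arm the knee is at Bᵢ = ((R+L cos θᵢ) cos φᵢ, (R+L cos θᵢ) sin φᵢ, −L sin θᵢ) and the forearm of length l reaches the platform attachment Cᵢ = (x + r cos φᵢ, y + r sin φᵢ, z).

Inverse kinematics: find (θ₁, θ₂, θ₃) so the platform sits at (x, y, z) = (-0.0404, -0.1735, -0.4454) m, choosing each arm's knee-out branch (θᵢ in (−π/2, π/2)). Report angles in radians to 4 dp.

rotate P by −φ1: (-0.0404, -0.1735, -0.4454)
  A cos θ + B sin θ = C:  0.1904·cos θ + -0.4454·sin θ = -0.2556
  θ1 = atan2(B,A) + arccos(C/0.4844) = 0.9598
φ2=120.0° → target in arm frame (-0.1301, 0.1217)
  A cos θ + B sin θ = C:  0.2801·cos θ + -0.4454·sin θ = -0.3228
  θ2 = atan2(B,A) + arccos(C/0.5261) = 1.2219
rotate P by −φ3: (0.1705, 0.0518, -0.4454)
  A cos θ + B sin θ = C:  -0.0205·cos θ + -0.4454·sin θ = -0.0974
  γ=atan2(-0.4454,-0.0205)=-1.6167;  ψ=arccos(-0.2186)=1.7911;  θ3=γ+ψ≈0.1744

θ₁ = 0.9598, θ₂ = 1.2219, θ₃ = 0.1744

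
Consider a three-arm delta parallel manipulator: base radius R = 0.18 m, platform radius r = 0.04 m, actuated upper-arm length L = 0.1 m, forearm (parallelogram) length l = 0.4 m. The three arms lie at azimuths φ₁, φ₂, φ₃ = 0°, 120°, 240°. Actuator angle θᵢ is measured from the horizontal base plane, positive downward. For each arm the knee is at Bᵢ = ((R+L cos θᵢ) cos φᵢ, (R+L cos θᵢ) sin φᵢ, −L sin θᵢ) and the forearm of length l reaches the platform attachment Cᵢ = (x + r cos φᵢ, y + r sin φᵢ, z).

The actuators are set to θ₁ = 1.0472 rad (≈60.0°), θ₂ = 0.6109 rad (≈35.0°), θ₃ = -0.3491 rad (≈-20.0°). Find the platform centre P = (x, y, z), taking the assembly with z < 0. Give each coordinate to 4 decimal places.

(-0.1018, -0.0833, -0.3473)

arm 1 at φ=0.0°: ρ1 = 0.1900;  centre 1 = (0.1900, 0.0000, -0.0866)
arm 2 at φ=120.0°: ρ2 = 0.2219;  centre 2 = (-0.1110, 0.1922, -0.0574)
φ3=240.0°: virtual centre (-0.1170, -0.2026, 0.0342), radius l
eliminate P² terms by subtracting sphere 1 from 2 and 3
linear system: -0.6019x+0.3844y = 0.0089−0.0585z; -0.6140x+-0.4052y = 0.0123−0.2416z
det = 0.4799;  x = -0.0174+0.2429z,  y = -0.0040+0.2282z
sphere 1 gives Az²+Bz+C=0 with A=1.1111, B=0.0706, C=-0.1095;  B²−4AC=0.4915;  roots -0.3473, 0.2837;  negative root z = -0.3473
x = -0.1018, y = -0.0833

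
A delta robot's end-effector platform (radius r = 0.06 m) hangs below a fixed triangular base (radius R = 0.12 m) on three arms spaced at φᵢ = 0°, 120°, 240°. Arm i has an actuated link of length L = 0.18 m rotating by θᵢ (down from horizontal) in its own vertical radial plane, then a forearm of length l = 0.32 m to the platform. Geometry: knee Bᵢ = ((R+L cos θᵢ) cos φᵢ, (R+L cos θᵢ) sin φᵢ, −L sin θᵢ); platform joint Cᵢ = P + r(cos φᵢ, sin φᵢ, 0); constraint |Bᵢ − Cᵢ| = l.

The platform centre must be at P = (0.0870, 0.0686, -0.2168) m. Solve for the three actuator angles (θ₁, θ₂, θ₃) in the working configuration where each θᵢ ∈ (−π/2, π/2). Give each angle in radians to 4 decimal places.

φ1=0.0° → target in arm frame (0.0870, 0.0686)
  A cos θ + B sin θ = C:  -0.0270·cos θ + -0.2168·sin θ = 0.0488
  √(A²+B²)=0.2185;  θ1 = -1.6947+1.3456 ≈ -0.3491
arm 2 (φ=120.0°): x'=0.0159, y'=-0.1096
  A cos θ + B sin θ = C:  0.0441·cos θ + -0.2168·sin θ = 0.0251
  γ=atan2(-0.2168,0.0441)=-1.3702;  ψ=arccos(0.1134)=1.4572;  θ2=γ+ψ≈0.0870
φ3=240.0° → target in arm frame (-0.1029, 0.0410)
  A=0.1629, B=-0.2168, C=(l²−L²−A²−y'²−z²)/(2L)=-0.0145
  γ=atan2(-0.2168,0.1629)=-0.9264;  ψ=arccos(-0.0535)=1.6244;  θ3=γ+ψ≈0.6980

θ₁ = -0.3491, θ₂ = 0.0870, θ₃ = 0.6980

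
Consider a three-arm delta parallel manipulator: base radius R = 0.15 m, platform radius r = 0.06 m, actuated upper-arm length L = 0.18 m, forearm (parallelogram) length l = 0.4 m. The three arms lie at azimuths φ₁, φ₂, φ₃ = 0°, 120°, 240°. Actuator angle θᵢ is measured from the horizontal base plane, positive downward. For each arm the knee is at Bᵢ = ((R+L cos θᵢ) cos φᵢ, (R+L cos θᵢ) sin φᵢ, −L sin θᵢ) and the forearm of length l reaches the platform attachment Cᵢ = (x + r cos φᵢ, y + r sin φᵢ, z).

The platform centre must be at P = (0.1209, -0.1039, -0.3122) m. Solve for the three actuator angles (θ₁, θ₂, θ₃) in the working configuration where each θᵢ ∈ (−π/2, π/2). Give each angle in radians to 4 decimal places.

rotate P by −φ1: (0.1209, -0.1039, -0.3122)
  e−x'=-0.0309;  (l²−L²−(e−x')²−y'²−z²)/2L = 0.0511
  √(A²+B²)=0.3137;  θ1 = -1.6695+1.4073 ≈ -0.2621
rotate P by −φ2: (-0.1504, -0.0528, -0.3122)
  A=0.2404, B=-0.3122, C=(l²−L²−A²−y'²−z²)/(2L)=-0.0846
  √(A²+B²)=0.3941;  θ2 = -0.9145+1.7872 ≈ 0.8726
rotate P by −φ3: (0.0295, 0.1567, -0.3122)
  A=0.0605, B=-0.3122, C=(l²−L²−A²−y'²−z²)/(2L)=0.0054
  γ=atan2(-0.3122,0.0605)=-1.3795;  ψ=arccos(0.0169)=1.5539;  θ3=γ+ψ≈0.1744

θ₁ = -0.2621, θ₂ = 0.8726, θ₃ = 0.1744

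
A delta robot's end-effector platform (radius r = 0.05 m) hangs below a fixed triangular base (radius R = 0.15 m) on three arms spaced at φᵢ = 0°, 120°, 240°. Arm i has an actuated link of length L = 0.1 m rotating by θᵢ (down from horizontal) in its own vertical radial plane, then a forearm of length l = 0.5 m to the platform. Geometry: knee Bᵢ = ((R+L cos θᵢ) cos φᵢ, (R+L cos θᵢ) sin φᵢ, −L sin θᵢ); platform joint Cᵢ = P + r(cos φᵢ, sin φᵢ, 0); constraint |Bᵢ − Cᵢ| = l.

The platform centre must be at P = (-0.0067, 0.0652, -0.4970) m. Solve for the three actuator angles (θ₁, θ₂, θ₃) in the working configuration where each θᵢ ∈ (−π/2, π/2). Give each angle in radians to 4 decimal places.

rotate P by −φ1: (-0.0067, 0.0652, -0.4970)
  A cos θ + B sin θ = C:  0.1067·cos θ + -0.4970·sin θ = -0.1132
  γ=atan2(-0.4970,0.1067)=-1.3593;  ψ=arccos(-0.2227)=1.7954;  θ1=γ+ψ≈0.4361
rotate P by −φ2: (0.0598, -0.0268, -0.4970)
  A=0.0402, B=-0.4970, C=(l²−L²−A²−y'²−z²)/(2L)=-0.0467
  √(A²+B²)=0.4986;  θ2 = -1.4901+1.6646 ≈ 0.1745
φ3=240.0° → target in arm frame (-0.0531, -0.0384)
  e−x'=0.1531;  (l²−L²−(e−x')²−y'²−z²)/2L = -0.1596
  γ=atan2(-0.4970,0.1531)=-1.2719;  ψ=arccos(-0.3070)=1.8828;  θ3=γ+ψ≈0.6109

θ₁ = 0.4361, θ₂ = 0.1745, θ₃ = 0.6109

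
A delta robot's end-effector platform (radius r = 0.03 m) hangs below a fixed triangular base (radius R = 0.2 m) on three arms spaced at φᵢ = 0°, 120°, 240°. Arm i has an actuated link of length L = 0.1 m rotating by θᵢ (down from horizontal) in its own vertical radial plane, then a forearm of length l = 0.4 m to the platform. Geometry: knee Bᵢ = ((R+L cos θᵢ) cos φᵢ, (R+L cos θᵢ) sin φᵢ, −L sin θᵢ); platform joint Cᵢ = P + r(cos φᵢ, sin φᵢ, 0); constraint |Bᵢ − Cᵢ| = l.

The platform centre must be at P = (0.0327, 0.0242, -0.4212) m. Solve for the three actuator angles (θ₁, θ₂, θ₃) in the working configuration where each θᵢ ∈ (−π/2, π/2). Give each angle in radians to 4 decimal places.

φ1=0.0° → target in arm frame (0.0327, 0.0242)
  e−x'=0.1373;  (l²−L²−(e−x')²−y'²−z²)/2L = -0.2342
  θ1 = atan2(B,A) + arccos(C/0.4430) = 0.8722
φ2=120.0° → target in arm frame (0.0046, -0.0404)
  A cos θ + B sin θ = C:  0.1654·cos θ + -0.4212·sin θ = -0.2820
  √(A²+B²)=0.4525;  θ2 = -1.1966+2.2436 ≈ 1.0470
φ3=240.0° → target in arm frame (-0.0373, 0.0162)
  A cos θ + B sin θ = C:  0.2073·cos θ + -0.4212·sin θ = -0.3532
  √(A²+B²)=0.4695;  θ3 = -1.1134+2.4226 ≈ 1.3092

θ₁ = 0.8722, θ₂ = 1.0470, θ₃ = 1.3092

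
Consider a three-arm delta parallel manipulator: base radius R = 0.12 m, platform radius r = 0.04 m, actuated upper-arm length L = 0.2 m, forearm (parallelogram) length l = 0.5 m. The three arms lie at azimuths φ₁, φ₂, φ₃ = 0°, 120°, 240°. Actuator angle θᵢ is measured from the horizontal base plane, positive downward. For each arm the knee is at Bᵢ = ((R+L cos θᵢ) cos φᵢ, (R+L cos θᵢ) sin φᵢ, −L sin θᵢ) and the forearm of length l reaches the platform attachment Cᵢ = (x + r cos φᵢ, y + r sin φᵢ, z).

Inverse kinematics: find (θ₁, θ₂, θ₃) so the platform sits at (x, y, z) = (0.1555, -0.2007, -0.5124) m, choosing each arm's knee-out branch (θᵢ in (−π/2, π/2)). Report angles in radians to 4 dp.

θ₁ = 0.3494, θ₂ = 1.3091, θ₃ = 0.5236

rotate P by −φ1: (0.1555, -0.2007, -0.5124)
  e−x'=-0.0755;  (l²−L²−(e−x')²−y'²−z²)/2L = -0.2463
  √(A²+B²)=0.5179;  θ1 = -1.7171+2.0665 ≈ 0.3494
arm 2 (φ=120.0°): x'=-0.2516, y'=-0.0343
  A cos θ + B sin θ = C:  0.3316·cos θ + -0.5124·sin θ = -0.4092
  γ=atan2(-0.5124,0.3316)=-0.9965;  ψ=arccos(-0.6704)=2.3056;  θ2=γ+ψ≈1.3091
arm 3 (φ=240.0°): x'=0.0961, y'=0.2350
  A=-0.0161, B=-0.5124, C=(l²−L²−A²−y'²−z²)/(2L)=-0.2701
  θ3 = atan2(B,A) + arccos(C/0.5127) = 0.5236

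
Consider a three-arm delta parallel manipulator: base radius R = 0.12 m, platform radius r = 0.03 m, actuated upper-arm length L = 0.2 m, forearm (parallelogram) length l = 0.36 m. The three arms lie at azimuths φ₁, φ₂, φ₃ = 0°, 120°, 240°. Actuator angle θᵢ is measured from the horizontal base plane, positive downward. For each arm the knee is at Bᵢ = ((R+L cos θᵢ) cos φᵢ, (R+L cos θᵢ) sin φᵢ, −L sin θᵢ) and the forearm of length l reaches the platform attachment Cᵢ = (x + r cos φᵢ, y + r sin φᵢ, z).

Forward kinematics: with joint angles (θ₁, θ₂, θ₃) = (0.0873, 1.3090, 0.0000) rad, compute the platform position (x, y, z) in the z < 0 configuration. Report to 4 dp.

centre 1 = (0.2892·cos0.0°, 0.2892·sin0.0°, -0.0174) = (0.2892, 0.0000, -0.0174)
centre 2 = (0.1418·cos120.0°, 0.1418·sin120.0°, -0.1932) = (-0.0709, 0.1228, -0.1932)
arm 3 at φ=240.0°: e+L cos θ3 = 0.2900;  centre 3 = (-0.1450, -0.2511, 0.0000)
|centre ₂|²−|centre ₁|² = -0.0265;  |centre ₃|²−|centre ₁|² = 0.0001
plane₁₂: -0.7202x+0.2455y+-0.3515z = -0.0265
det = 0.5750;  x = 0.0231+-0.2921z,  y = -0.0403+0.5746z
into |P−centre ₁|² = l²: 1.4155z² + 0.1441z + -0.0569 = 0;  Δ = 0.3427;  z = -0.2577 or 0.1559 → z<0 root = -0.2577
x = 0.0984, y = -0.1883

(0.0984, -0.1883, -0.2577)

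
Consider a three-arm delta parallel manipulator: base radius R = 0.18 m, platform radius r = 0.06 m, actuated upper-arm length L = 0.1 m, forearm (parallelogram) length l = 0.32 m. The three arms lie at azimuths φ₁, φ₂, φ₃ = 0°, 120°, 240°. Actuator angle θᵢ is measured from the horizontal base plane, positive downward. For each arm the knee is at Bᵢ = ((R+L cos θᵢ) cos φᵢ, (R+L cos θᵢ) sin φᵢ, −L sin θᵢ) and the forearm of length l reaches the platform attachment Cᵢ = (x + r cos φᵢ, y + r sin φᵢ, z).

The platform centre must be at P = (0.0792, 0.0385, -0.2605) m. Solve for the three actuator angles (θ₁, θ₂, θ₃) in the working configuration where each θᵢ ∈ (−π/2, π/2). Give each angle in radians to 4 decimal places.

φ1=0.0° → target in arm frame (0.0792, 0.0385)
  A=0.0408, B=-0.2605, C=(l²−L²−A²−y'²−z²)/(2L)=0.1070
  √(A²+B²)=0.2637;  θ1 = -1.4154+1.1531 ≈ -0.2623
rotate P by −φ2: (-0.0063, -0.0878, -0.2605)
  e−x'=0.1263;  (l²−L²−(e−x')²−y'²−z²)/2L = 0.0044
  √(A²+B²)=0.2895;  θ2 = -1.1195+1.5555 ≈ 0.4361
φ3=240.0° → target in arm frame (-0.0729, 0.0493)
  A=0.1929, B=-0.2605, C=(l²−L²−A²−y'²−z²)/(2L)=-0.0756
  θ3 = atan2(B,A) + arccos(C/0.3242) = 0.8729

θ₁ = -0.2623, θ₂ = 0.4361, θ₃ = 0.8729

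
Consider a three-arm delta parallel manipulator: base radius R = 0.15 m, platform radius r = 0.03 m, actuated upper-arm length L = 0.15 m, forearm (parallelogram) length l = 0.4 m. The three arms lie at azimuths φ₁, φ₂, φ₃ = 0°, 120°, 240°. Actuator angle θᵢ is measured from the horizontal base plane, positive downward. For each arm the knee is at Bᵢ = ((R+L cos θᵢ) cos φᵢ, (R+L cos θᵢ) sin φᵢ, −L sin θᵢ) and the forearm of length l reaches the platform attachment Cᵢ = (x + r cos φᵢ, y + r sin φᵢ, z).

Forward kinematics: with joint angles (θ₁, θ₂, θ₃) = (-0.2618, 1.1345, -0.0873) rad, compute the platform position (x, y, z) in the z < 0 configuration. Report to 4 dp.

arm 1 at φ=0.0°: ρ1 = 0.2649;  S1 = (0.2649, 0.0000, 0.0388)
φ2=120.0°: virtual centre (-0.0917, 0.1588, -0.1359), radius l
arm 3 at φ=240.0°: ρ3 = 0.2694;  S3 = (-0.1347, -0.2333, 0.0131)
subtract pairs → two planes through P
linear system: -0.7132x+0.3176y = -0.0196−-0.3495z; -0.7992x+-0.4667y = 0.0011−-0.0515z
Cramer: x(z) = 0.0150-0.3059z;  y(z) = -0.0280+0.4136z
quadratic in z: (1.2646)z²+(0.0521)z+(-0.0953)=0, √Δ=0.6961 → z ∈ {-0.2958, 0.2546}; z = -0.2958 (taking z<0)
x = 0.1055, y = -0.1503

(0.1055, -0.1503, -0.2958)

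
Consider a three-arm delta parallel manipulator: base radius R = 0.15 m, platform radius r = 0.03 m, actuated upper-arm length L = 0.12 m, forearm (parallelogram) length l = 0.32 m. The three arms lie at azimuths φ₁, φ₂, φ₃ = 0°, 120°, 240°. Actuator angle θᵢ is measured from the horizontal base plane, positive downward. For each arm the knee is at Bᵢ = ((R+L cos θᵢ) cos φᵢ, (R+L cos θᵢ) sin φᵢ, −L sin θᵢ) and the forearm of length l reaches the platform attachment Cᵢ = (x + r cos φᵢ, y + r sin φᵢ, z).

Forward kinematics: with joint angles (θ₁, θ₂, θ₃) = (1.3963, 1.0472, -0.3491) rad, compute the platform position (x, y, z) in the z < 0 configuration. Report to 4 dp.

S1 = (0.1408·cos0.0°, 0.1408·sin0.0°, -0.1182) = (0.1408, 0.0000, -0.1182)
arm 2 at φ=120.0°: (R−r)+L cos θ2 = 0.1800;  S2 = (-0.0900, 0.1559, -0.1039)
arm 3 at φ=240.0°: (R−r)+L cos θ3 = 0.2328;  S3 = (-0.1164, -0.2016, 0.0410)
eliminate P² terms by subtracting sphere 1 from 2 and 3
[-0.4617 0.3118 0.0285]·P = 0.0094;  [-0.5144 -0.4032 0.3184]·P = 0.0221
det = 0.3465;  x = -0.0308+0.3197z,  y = -0.0154+0.3820z
quadratic in z: (1.2481)z²+(0.1148)z+(-0.0587)=0, √Δ=0.5536 → z ∈ {-0.2678, 0.1758}; z = -0.2678 (taking z<0)
x = -0.1164, y = -0.1177

(-0.1164, -0.1177, -0.2678)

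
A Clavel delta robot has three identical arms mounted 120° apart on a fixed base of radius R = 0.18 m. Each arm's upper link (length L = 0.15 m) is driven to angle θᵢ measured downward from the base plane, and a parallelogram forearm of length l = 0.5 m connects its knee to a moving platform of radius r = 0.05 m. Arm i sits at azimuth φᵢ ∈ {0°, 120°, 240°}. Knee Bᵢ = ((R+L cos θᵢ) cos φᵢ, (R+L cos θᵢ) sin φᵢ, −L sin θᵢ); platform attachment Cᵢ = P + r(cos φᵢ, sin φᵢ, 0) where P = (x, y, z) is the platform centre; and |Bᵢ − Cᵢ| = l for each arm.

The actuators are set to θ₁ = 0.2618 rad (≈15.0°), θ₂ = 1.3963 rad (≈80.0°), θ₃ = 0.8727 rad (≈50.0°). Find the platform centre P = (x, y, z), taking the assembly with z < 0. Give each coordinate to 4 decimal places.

(0.1664, -0.0965, -0.5173)

O1 = (0.2749·cos0.0°, 0.2749·sin0.0°, -0.0388) = (0.2749, 0.0000, -0.0388)
arm 2 at φ=120.0°: e+L cos θ2 = 0.1560;  O2 = (-0.0780, 0.1351, -0.1477)
arm 3 at φ=240.0°: e+L cos θ3 = 0.2264;  O3 = (-0.1132, -0.1961, -0.1149)
|O₂|²−|O₁|² = -0.0309;  |O₃|²−|O₁|² = -0.0126
linear system: -0.7058x+0.2703y = -0.0309−-0.2178z; -0.7762x+-0.3922y = -0.0126−-0.1522z
det = 0.4866;  x = 0.0319+-0.2601z,  y = -0.0310+0.1267z
quadratic in z: (1.0837)z²+(0.1962)z+(-0.1885)=0, √Δ=0.9250 → z ∈ {-0.5173, 0.3363}; z = -0.5173 (taking z<0)
x = 0.1664, y = -0.0965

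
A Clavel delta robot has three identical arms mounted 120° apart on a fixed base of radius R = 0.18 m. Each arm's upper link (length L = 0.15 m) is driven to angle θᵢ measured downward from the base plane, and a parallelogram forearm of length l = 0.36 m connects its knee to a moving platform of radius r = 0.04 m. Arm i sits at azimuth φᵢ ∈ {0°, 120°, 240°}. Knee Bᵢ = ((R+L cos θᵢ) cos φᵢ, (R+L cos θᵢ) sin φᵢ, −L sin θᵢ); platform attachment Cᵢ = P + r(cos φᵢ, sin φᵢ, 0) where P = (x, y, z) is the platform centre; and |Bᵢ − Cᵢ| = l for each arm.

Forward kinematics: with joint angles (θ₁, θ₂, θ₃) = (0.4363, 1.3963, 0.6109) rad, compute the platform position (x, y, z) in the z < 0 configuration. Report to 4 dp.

arm 1 at φ=0.0°: ρ1 = 0.2759;  O1 = (0.2759, 0.0000, -0.0634)
O2 = (0.1660·cos120.0°, 0.1660·sin120.0°, -0.1477) = (-0.0830, 0.1438, -0.1477)
O3 = (0.2629·cos240.0°, 0.2629·sin240.0°, -0.0860) = (-0.1314, -0.2277, -0.0860)
|O₂|²−|O₁|² = -0.0308;  |O₃|²−|O₁|² = -0.0037
linear system: -0.7179x+0.2876y = -0.0308−-0.1687z; -0.8148x+-0.4553y = -0.0037−-0.0453z
det = 0.5612;  x = 0.0268+-0.1601z,  y = -0.0400+0.1869z
quadratic in z: (1.0606)z²+(0.1916)z+(-0.0619)=0, √Δ=0.5472 → z ∈ {-0.3483, 0.1677}; z = -0.3483 (taking z<0)
x = 0.0826, y = -0.1051

(0.0826, -0.1051, -0.3483)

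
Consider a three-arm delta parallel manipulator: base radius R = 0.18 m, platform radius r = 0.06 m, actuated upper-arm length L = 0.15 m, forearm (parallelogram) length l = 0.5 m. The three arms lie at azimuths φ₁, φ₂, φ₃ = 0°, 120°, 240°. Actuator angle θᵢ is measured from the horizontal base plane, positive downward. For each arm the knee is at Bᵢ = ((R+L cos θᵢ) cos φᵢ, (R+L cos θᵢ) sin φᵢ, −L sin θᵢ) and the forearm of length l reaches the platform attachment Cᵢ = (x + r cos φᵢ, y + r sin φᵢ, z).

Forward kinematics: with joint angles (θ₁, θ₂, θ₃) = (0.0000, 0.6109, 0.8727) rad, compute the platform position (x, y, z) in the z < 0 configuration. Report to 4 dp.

(0.1394, 0.0475, -0.4803)

centre 1 = (0.2700·cos0.0°, 0.2700·sin0.0°, 0.0000) = (0.2700, 0.0000, 0.0000)
φ2=120.0°: virtual centre (-0.1214, 0.2103, -0.0860), radius l
centre 3 = (0.2164·cos240.0°, 0.2164·sin240.0°, -0.1149) = (-0.1082, -0.1874, -0.1149)
subtract pairs → two planes through P
plane₁₂: -0.7829x+0.4207y+-0.1721z = -0.0065
det = 0.6116;  x = 0.0128+-0.2635z,  y = 0.0084+-0.0813z
sphere 1 gives Az²+Bz+C=0 with A=1.0761, B=0.1342, C=-0.1838;  B²−4AC=0.8091;  roots -0.4803, 0.3556;  negative root z = -0.4803
x = 0.1394, y = 0.0475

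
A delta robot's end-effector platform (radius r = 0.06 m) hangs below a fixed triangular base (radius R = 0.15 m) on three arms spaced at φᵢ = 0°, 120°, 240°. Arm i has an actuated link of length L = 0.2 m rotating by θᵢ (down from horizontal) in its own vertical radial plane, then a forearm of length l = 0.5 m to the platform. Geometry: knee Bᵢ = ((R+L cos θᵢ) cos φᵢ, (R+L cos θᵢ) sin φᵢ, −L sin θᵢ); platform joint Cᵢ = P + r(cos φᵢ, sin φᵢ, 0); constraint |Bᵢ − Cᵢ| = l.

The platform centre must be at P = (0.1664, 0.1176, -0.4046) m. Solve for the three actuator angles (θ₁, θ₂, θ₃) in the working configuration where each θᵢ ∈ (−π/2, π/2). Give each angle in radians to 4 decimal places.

θ₁ = -0.3490, θ₂ = 0.1743, θ₃ = 0.7853

arm 1 (φ=0.0°): x'=0.1664, y'=0.1176
  e−x'=-0.0764;  (l²−L²−(e−x')²−y'²−z²)/2L = 0.0666
  θ1 = atan2(B,A) + arccos(C/0.4118) = -0.3490
φ2=120.0° → target in arm frame (0.0186, -0.2029)
  A=0.0714, B=-0.4046, C=(l²−L²−A²−y'²−z²)/(2L)=0.0001
  √(A²+B²)=0.4108;  θ2 = -1.3962+1.5706 ≈ 0.1743
φ3=240.0° → target in arm frame (-0.1850, 0.0853)
  e−x'=0.2750;  (l²−L²−(e−x')²−y'²−z²)/2L = -0.0916
  θ3 = atan2(B,A) + arccos(C/0.4892) = 0.7853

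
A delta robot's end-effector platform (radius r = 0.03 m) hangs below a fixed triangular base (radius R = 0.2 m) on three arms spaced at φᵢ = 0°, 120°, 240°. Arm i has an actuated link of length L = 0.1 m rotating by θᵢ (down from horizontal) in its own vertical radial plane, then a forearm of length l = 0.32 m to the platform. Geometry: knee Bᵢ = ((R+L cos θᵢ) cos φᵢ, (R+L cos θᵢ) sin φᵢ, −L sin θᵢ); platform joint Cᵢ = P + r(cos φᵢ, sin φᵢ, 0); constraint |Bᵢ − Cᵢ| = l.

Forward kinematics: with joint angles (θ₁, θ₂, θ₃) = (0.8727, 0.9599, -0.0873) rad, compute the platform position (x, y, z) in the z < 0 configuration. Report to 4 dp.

(-0.0305, -0.0665, -0.2435)

φ1=0.0°: virtual centre (0.2343, 0.0000, -0.0766), radius l
centre 2 = (0.2274·cos120.0°, 0.2274·sin120.0°, -0.0819) = (-0.1137, 0.1969, -0.0819)
φ3=240.0°: virtual centre (-0.1348, -0.2335, 0.0087), radius l
subtract pairs → two planes through P
plane₁₂: -0.6959x+0.3938y+-0.0106z = -0.0024
Cramer: x(z) = -0.0059+0.1011z;  y(z) = -0.0164+0.2056z
quadratic in z: (1.0525)z²+(0.0979)z+(-0.0386)=0, √Δ=0.4147 → z ∈ {-0.2435, 0.1505}; z = -0.2435 (taking z<0)
x = -0.0305, y = -0.0665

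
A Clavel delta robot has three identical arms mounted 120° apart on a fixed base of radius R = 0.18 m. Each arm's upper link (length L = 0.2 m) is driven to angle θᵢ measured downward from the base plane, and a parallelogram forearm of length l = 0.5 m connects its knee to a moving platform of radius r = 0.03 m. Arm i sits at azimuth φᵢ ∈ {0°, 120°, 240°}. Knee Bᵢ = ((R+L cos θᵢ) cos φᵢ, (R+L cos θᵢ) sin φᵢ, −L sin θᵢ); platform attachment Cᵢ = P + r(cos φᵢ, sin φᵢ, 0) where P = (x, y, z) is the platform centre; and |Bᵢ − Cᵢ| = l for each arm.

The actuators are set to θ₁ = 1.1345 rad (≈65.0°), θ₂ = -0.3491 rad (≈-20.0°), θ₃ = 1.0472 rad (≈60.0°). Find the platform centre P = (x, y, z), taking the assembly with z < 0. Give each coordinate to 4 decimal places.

(-0.1455, 0.2150, -0.4250)

S1 = (0.2345·cos0.0°, 0.2345·sin0.0°, -0.1813) = (0.2345, 0.0000, -0.1813)
φ2=120.0°: virtual centre (-0.1690, 0.2927, 0.0684), radius l
S3 = (0.2500·cos240.0°, 0.2500·sin240.0°, -0.1732) = (-0.1250, -0.2165, -0.1732)
eliminate P² terms by subtracting sphere 1 from 2 and 3
[-0.8070 0.5853 0.4994]·P = 0.0310;  [-0.7190 -0.4330 0.0161]·P = 0.0046
det = 0.7703;  x = -0.0210+0.2930z,  y = 0.0241+-0.4492z
sphere 1 gives Az²+Bz+C=0 with A=1.2876, B=0.1912, C=-0.1513;  B²−4AC=0.8158;  roots -0.4250, 0.2765;  negative root z = -0.4250
x = -0.1455, y = 0.2150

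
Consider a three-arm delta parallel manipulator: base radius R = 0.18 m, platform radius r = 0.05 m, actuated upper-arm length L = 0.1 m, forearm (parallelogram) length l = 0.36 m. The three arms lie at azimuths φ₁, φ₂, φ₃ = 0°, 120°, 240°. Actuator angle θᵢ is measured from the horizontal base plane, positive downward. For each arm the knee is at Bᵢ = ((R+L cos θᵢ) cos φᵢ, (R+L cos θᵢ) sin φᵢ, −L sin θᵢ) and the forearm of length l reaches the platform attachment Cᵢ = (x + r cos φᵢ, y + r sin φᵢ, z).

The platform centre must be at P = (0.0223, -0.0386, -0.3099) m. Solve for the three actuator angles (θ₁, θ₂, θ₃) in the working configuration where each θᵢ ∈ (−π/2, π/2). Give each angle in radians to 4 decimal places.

θ₁ = 0.1742, θ₂ = 0.6104, θ₃ = 0.1743

φ1=0.0° → target in arm frame (0.0223, -0.0386)
  A=0.1077, B=-0.3099, C=(l²−L²−A²−y'²−z²)/(2L)=0.0524
  γ=atan2(-0.3099,0.1077)=-1.2363;  ψ=arccos(0.1596)=1.4105;  θ1=γ+ψ≈0.1742
rotate P by −φ2: (-0.0446, 0.0000, -0.3099)
  A cos θ + B sin θ = C:  0.1746·cos θ + -0.3099·sin θ = -0.0346
  θ2 = atan2(B,A) + arccos(C/0.3557) = 0.6104
arm 3 (φ=240.0°): x'=0.0223, y'=0.0386
  e−x'=0.1077;  (l²−L²−(e−x')²−y'²−z²)/2L = 0.0523
  θ3 = atan2(B,A) + arccos(C/0.3281) = 0.1743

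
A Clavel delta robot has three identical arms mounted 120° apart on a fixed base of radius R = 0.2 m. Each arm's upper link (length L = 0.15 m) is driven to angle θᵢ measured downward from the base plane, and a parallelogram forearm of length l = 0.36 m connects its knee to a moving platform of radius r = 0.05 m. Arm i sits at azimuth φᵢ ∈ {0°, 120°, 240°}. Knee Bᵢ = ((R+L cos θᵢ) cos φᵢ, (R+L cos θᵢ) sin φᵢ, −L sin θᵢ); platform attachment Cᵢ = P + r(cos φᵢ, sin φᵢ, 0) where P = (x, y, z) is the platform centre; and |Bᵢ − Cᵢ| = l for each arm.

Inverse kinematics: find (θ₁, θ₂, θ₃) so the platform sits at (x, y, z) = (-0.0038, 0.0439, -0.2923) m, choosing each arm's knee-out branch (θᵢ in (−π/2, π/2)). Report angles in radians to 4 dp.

arm 1 (φ=0.0°): x'=-0.0038, y'=0.0439
  A=0.1538, B=-0.2923, C=(l²−L²−A²−y'²−z²)/(2L)=-0.0131
  θ1 = atan2(B,A) + arccos(C/0.3303) = 0.5239
rotate P by −φ2: (0.0399, -0.0187, -0.2923)
  A=0.1101, B=-0.2923, C=(l²−L²−A²−y'²−z²)/(2L)=0.0306
  θ2 = atan2(B,A) + arccos(C/0.3123) = 0.2619
φ3=240.0° → target in arm frame (-0.0361, -0.0252)
  e−x'=0.1861;  (l²−L²−(e−x')²−y'²−z²)/2L = -0.0454
  √(A²+B²)=0.3465;  θ3 = -1.0038+1.7022 ≈ 0.6984

θ₁ = 0.5239, θ₂ = 0.2619, θ₃ = 0.6984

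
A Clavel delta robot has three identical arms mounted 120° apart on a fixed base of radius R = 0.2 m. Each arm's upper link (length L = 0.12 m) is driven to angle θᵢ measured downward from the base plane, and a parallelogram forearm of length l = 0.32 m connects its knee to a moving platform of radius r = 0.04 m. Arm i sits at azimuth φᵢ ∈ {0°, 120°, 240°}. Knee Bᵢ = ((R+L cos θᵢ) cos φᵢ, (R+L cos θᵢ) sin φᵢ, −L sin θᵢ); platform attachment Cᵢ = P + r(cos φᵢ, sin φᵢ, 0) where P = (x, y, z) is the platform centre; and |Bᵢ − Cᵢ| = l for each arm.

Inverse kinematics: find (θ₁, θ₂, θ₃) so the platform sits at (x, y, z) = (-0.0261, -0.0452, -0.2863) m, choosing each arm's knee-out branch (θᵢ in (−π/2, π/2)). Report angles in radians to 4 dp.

θ₁ = 0.9596, θ₂ = 0.9596, θ₃ = 0.4363

arm 1 (φ=0.0°): x'=-0.0261, y'=-0.0452
  e−x'=0.1861;  (l²−L²−(e−x')²−y'²−z²)/2L = -0.1277
  √(A²+B²)=0.3415;  θ1 = -0.9944+1.9540 ≈ 0.9596
arm 2 (φ=120.0°): x'=-0.0261, y'=0.0452
  e−x'=0.1861;  (l²−L²−(e−x')²−y'²−z²)/2L = -0.1277
  θ2 = atan2(B,A) + arccos(C/0.3415) = 0.9596
rotate P by −φ3: (0.0522, 0.0000, -0.2863)
  A cos θ + B sin θ = C:  0.1078·cos θ + -0.2863·sin θ = -0.0233
  θ3 = atan2(B,A) + arccos(C/0.3059) = 0.4363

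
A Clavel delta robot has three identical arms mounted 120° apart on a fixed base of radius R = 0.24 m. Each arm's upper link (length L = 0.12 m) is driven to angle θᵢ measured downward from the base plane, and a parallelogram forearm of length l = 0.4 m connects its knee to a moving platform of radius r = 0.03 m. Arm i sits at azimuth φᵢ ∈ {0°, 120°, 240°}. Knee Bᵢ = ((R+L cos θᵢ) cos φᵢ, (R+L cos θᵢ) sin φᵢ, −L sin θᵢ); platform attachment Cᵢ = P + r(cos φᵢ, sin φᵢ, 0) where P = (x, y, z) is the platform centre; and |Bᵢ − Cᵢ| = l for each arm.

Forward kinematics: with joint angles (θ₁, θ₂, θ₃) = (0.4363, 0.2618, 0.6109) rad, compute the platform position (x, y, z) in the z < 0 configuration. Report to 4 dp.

O1 = (0.3188·cos0.0°, 0.3188·sin0.0°, -0.0507) = (0.3188, 0.0000, -0.0507)
O2 = (0.3259·cos120.0°, 0.3259·sin120.0°, -0.0311) = (-0.1630, 0.2822, -0.0311)
φ3=240.0°: virtual centre (-0.1541, -0.2670, -0.0688), radius l
|O₂|²−|O₁|² = 0.0030;  |O₃|²−|O₁|² = -0.0044
linear system: -0.9634x+0.5645y = 0.0030−0.0393z; -0.9458x+-0.5340y = -0.0044−-0.0362z
Cramer: x(z) = 0.0008+0.0005z;  y(z) = 0.0067-0.0688z
sphere 1 gives Az²+Bz+C=0 with A=1.0047, B=0.1002, C=-0.0563;  B²−4AC=0.2363;  roots -0.2918, 0.1921;  negative root z = -0.2918
x = 0.0007, y = 0.0268

(0.0007, 0.0268, -0.2918)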